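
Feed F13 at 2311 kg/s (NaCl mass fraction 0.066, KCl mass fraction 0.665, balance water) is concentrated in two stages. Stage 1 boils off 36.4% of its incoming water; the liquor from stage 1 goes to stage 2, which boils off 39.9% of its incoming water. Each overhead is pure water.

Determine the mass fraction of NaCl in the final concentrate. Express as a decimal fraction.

0.079

water in feed = 2311×0.269 = 621.66 kg/s.
After stage 1: water left = (1−0.364)×621.66 = 395.38; stream total = 2084.7 kg/s.
After stage 2: water left = (1−0.399)×395.38 = 237.62; final concentrate = 1927 kg/s.
NaCl fraction = 152.53/1927 = 0.079.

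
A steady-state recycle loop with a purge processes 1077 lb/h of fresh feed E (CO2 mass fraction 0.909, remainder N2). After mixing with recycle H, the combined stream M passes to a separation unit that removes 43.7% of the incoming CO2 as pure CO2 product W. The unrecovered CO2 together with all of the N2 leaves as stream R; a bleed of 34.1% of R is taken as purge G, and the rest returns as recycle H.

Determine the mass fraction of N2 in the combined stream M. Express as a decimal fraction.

0.156

N2 enters only via E and leaves only via the purge: 1077×0.091 = 0.341×(N2 in R), and the separation unit passes all N2, so N2 in M = N2 in R = 287.41 lb/h.
CO2 in M: m_A = 1077×0.909 + (1−0.341)·(1−0.437)·m_A, so m_A = 978.99/0.6290 = 1556.5 lb/h.
M = 1556.5 + 287.41 = 1843.9 lb/h.
N2 fraction in M = 287.41/1843.9 = 0.156.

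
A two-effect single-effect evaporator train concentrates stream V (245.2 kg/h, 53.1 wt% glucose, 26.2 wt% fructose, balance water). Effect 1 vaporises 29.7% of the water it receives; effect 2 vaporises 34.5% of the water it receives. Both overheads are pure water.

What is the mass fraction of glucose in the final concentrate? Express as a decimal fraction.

water in feed = 245.2×0.207 = 50.756 kg/h.
After stage 1: water left = (1−0.297)×50.756 = 35.682; stream total = 230.13 kg/h.
After stage 2: water left = (1−0.345)×35.682 = 23.372; final concentrate = 217.82 kg/h.
glucose fraction = 130.2/217.82 = 0.5978.

0.5978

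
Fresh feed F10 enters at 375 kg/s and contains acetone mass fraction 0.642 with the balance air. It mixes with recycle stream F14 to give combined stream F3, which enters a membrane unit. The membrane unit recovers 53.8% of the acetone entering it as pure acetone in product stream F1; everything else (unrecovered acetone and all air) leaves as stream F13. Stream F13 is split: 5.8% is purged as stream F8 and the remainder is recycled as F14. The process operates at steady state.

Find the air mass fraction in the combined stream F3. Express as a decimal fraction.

air enters only via F10 and leaves only via the purge: 375×0.358 = 0.058×(air in F13), and the membrane unit passes all air, so air in F3 = air in F13 = 2314.7 kg/s.
acetone in F3: m_A = 375×0.642 + (1−0.058)·(1−0.538)·m_A, so m_A = 240.75/0.5648 = 426.26 kg/s.
F3 = 426.26 + 2314.7 = 2740.9 kg/s.
air fraction in F3 = 2314.7/2740.9 = 0.844.

0.844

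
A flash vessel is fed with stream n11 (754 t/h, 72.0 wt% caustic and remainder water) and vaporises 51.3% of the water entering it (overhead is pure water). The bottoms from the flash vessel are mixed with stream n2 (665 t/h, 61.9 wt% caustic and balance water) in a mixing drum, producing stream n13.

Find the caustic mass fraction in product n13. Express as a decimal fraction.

Vapour removed = 0.513×0.280×754 = 108.3 t/h; concentrate = 645.7 t/h.
caustic reaching the mixer = 542.88 (from concentrate) + 665×0.619 = 954.51 t/h.
Product flow = 645.7 + 665 = 1310.7 t/h; caustic fraction = 0.728.

0.728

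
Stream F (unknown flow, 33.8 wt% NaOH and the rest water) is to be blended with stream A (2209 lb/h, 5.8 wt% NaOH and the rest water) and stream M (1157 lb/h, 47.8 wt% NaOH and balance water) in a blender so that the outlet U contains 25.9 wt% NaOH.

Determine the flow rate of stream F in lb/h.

Let F be the unknown flow. Total out = 3366 + F.
NaOH balance: 681.17 + 0.338·F = 0.259·(3366 + F)
(0.338 − 0.259)·F = 0.259×3366 − 681.17 = 190.63
F = 190.63 / 0.079 = 2413 lb/h

2413 lb/h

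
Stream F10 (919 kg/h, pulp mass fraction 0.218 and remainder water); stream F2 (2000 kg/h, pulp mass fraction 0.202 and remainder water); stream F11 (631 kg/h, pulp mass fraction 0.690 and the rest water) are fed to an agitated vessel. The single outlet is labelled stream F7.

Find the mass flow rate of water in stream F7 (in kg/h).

water out = water in = 919×0.782 + 2000×0.798 + 631×0.310 = 2510.3 kg/h.

2510 kg/h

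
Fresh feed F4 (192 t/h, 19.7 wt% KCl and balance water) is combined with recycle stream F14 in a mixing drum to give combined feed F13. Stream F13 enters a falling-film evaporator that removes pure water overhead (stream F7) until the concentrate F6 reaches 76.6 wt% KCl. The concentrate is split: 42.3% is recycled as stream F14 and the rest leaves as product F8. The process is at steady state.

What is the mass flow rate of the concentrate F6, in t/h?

Overall KCl balance (none leaves overhead): KCl in fresh feed = KCl in product, i.e. 192×0.197 = (1−0.423)·F6·0.766.
F6 = 37.824/(0.766×0.577) = 85.578 t/h.

85.58 t/h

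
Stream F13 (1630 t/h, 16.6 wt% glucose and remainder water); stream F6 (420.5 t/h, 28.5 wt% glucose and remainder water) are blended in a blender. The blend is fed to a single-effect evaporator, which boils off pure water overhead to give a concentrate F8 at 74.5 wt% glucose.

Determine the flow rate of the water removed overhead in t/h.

1526 t/h

glucose entering = 1630×0.166 + 420.5×0.285 = 390.42 t/h.
All glucose reports to F8, so F8 = 390.42/0.745 = 524.06 t/h.
Total feed = 2050.5 t/h; overhead = 2050.5 − 524.06 = 1526.4 t/h.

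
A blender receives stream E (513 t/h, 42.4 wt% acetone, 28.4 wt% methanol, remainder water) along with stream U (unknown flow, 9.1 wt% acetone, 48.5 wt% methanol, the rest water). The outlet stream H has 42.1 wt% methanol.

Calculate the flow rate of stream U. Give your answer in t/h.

1098 t/h

Let U be the unknown flow. Total out = 513 + U.
methanol balance: 145.69 + 0.485·U = 0.421·(513 + U)
(0.485 − 0.421)·U = 0.421×513 − 145.69 = 70.281
U = 70.281 / 0.064 = 1098.1 t/h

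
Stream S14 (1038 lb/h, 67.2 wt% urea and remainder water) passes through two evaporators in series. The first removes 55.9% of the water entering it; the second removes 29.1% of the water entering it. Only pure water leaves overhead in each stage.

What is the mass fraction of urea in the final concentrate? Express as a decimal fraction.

water in feed = 1038×0.328 = 340.46 lb/h.
After stage 1: water left = (1−0.559)×340.46 = 150.14; stream total = 847.68 lb/h.
After stage 2: water left = (1−0.291)×150.14 = 106.45; final concentrate = 803.99 lb/h.
urea fraction = 697.54/803.99 = 0.868.

0.868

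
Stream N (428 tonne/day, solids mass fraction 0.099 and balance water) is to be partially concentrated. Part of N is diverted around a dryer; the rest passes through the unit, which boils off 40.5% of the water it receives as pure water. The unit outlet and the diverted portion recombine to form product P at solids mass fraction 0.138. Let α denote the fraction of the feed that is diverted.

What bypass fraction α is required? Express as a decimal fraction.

0.226

All 428×0.099 = 42.372 tonne/day of solids reaches P, so P = 42.372/0.138 = 307.04 tonne/day and vapour = 120.96 tonne/day.
The evaporator receives (1−α)·428 of feed at 0.901 water and removes 0.405 of that water:
0.405×0.901×(1−α)×428 = 120.96
(1−α) = 120.96/156.18 = 0.7745;  α = 0.2255.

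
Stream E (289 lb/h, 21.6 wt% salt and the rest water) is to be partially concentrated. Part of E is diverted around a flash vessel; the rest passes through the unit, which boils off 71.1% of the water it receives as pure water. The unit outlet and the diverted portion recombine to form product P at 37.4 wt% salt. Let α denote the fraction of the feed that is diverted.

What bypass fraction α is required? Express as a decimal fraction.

0.242

All 289×0.216 = 62.424 lb/h of salt reaches P, so P = 62.424/0.374 = 166.91 lb/h and vapour = 122.09 lb/h.
The evaporator receives (1−α)·289 of feed at 0.784 water and removes 0.711 of that water:
0.711×0.784×(1−α)×289 = 122.09
(1−α) = 122.09/161.1 = 0.7579;  α = 0.2421.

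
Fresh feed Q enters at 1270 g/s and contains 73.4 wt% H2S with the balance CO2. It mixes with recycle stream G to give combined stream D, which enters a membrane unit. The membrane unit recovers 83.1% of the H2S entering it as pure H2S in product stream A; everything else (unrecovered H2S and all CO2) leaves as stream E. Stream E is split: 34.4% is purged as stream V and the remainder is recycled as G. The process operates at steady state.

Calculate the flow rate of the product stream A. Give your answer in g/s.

871.2 g/s

H2S in D: m_A = 1270×0.734 + (1−0.344)·(1−0.831)·m_A, so m_A = 932.18/0.8891 = 1048.4 g/s.
Product A = 0.831×1048.4 = 871.23 g/s.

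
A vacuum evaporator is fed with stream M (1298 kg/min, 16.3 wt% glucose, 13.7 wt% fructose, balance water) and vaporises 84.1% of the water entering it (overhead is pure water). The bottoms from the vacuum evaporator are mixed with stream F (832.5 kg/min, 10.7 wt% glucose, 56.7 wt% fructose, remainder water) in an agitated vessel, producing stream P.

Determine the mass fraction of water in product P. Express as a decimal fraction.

0.304

Vapour removed = 0.841×0.700×1298 = 764.13 kg/min; concentrate = 533.87 kg/min.
water reaching the mixer = 144.47 (from concentrate) + 832.5×0.326 = 415.86 kg/min.
Product flow = 533.87 + 832.5 = 1366.4 kg/min; water fraction = 0.304.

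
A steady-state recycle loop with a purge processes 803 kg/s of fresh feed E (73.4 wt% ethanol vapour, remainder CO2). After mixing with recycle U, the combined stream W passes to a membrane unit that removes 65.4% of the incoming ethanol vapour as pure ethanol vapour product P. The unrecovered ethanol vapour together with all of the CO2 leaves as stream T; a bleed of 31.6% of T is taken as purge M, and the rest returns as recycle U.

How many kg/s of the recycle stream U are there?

645.1 kg/s

CO2 enters only via E and leaves only via the purge: 803×0.266 = 0.316×(CO2 in T), and the membrane unit passes all CO2, so CO2 in W = CO2 in T = 675.94 kg/s.
ethanol vapour in W: m_A = 803×0.734 + (1−0.316)·(1−0.654)·m_A, so m_A = 589.4/0.7633 = 772.14 kg/s.
T = (1−0.654)×772.14 + 675.94 = 943.1 kg/s.
Recycle U = (1−0.316)×943.1 = 645.08 kg/s.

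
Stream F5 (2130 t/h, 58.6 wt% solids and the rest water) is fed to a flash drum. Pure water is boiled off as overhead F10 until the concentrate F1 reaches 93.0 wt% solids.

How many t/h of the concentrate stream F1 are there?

1342 t/h

solids is conserved: 2130×0.586 = 1248.2 t/h all reports to the concentrate.
Concentrate = 1248.2/(target fraction) = 1342.1 t/h.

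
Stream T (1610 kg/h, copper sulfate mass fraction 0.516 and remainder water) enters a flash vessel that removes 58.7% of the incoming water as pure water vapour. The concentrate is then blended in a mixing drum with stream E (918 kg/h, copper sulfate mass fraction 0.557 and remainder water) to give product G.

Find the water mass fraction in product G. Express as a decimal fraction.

Vapour removed = 0.587×0.484×1610 = 457.41 kg/h; concentrate = 1152.6 kg/h.
water reaching the mixer = 321.83 (from concentrate) + 918×0.443 = 728.5 kg/h.
Product flow = 1152.6 + 918 = 2070.6 kg/h; water fraction = 0.352.

0.352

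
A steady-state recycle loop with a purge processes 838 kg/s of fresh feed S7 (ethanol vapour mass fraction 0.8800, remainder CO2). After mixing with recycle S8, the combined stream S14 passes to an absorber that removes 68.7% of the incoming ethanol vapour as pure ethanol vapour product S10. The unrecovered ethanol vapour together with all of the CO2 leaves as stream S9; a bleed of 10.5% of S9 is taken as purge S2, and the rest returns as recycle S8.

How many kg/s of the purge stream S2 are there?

134.2 kg/s

CO2 enters only via S7 and leaves only via the purge: 838×0.120 = 0.105×(CO2 in S9), and the absorber passes all CO2, so CO2 in S14 = CO2 in S9 = 957.71 kg/s.
ethanol vapour in S14: m_A = 838×0.880 + (1−0.105)·(1−0.687)·m_A, so m_A = 737.44/0.7199 = 1024.4 kg/s.
S9 = (1−0.687)×1024.4 + 957.71 = 1278.4 kg/s.
Purge S2 = 0.105×1278.4 = 134.23 kg/s.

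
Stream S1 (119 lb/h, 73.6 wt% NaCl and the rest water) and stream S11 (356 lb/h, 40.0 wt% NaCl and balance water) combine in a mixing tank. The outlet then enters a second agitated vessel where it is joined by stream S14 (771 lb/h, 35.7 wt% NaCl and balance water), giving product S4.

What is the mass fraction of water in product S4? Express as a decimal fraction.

Overall, product flow = 1246 lb/h.
water in = 119×0.264 + 356×0.600 + 771×0.643 = 740.77 lb/h.
water fraction in S4 = 0.5945.

0.5945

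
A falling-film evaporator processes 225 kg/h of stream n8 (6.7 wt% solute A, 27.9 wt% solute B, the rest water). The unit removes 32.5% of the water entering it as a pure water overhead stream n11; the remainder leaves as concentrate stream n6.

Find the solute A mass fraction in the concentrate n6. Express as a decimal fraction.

solute A is not removed: 225×0.067 = 15.075 kg/h of solute A enters n6.
water entering = 225×0.654 = 147.15 kg/h; overhead removed = 0.325×147.15 = 47.824 kg/h.
Concentrate = 225 − 47.824 = 177.18 kg/h.
Mass fraction = 15.075/177.18 = 0.085.

0.085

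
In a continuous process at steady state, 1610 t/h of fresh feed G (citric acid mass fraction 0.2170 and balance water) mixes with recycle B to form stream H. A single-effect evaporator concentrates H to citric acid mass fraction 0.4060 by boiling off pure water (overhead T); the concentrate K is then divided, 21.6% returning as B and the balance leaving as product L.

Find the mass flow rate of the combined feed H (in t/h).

Overall citric acid balance (none leaves overhead): citric acid in fresh feed = citric acid in product, i.e. 1610×0.217 = (1−0.216)·K·0.406.
K = 349.37/(0.406×0.784) = 1097.6 t/h.
Recycle B = 0.216×1097.6 = 237.08 t/h.
Combined feed H = 1610 + 237.08 = 1847.1 t/h.

1847 t/h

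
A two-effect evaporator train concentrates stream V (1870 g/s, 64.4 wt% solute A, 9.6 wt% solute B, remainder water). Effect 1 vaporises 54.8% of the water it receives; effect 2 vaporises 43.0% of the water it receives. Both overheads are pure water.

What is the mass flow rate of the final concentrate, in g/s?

water in feed = 1870×0.260 = 486.2 g/s.
After stage 1: water left = (1−0.548)×486.2 = 219.76; stream total = 1603.6 g/s.
After stage 2: water left = (1−0.430)×219.76 = 125.26; final concentrate = 1509.1 g/s.

1509 g/s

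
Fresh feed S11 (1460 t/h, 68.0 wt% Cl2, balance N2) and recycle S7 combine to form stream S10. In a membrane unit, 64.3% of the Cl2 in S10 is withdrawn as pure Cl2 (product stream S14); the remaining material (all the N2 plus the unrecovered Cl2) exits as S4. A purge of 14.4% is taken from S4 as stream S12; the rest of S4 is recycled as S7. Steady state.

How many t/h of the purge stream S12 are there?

540.7 t/h

N2 enters only via S11 and leaves only via the purge: 1460×0.320 = 0.144×(N2 in S4), and the membrane unit passes all N2, so N2 in S10 = N2 in S4 = 3244.4 t/h.
Cl2 in S10: m_A = 1460×0.680 + (1−0.144)·(1−0.643)·m_A, so m_A = 992.8/0.6944 = 1429.7 t/h.
S4 = (1−0.643)×1429.7 + 3244.4 = 3754.8 t/h.
Purge S12 = 0.144×3754.8 = 540.7 t/h.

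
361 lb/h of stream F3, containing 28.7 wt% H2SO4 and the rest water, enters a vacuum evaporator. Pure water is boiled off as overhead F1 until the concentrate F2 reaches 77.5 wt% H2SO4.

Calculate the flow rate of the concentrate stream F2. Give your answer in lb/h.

H2SO4 is conserved: 361×0.287 = 103.61 lb/h all reports to the concentrate.
Concentrate = 103.61/(target fraction) = 133.69 lb/h.

133.7 lb/h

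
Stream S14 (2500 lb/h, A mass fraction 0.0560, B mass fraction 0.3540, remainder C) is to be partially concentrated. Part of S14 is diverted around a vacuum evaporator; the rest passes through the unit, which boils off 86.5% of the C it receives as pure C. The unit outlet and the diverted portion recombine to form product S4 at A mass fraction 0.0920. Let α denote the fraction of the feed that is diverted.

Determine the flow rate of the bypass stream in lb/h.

583.2 lb/h

All 2500×0.056 = 140 lb/h of A reaches S4, so S4 = 140/0.092 = 1521.7 lb/h and vapour = 978.26 lb/h.
The evaporator receives (1−α)·2500 of feed at 0.590 C and removes 0.865 of that C:
0.865×0.590×(1−α)×2500 = 978.26
(1−α) = 978.26/1275.9 = 0.7667;  α = 0.2333.
Bypass flow = 0.2333×2500 = 583.16 lb/h.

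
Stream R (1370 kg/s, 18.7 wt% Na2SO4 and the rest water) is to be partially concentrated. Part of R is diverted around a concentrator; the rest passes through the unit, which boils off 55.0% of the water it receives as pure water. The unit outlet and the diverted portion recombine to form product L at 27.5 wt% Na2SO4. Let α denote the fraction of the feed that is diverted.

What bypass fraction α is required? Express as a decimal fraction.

0.284

All 1370×0.187 = 256.19 kg/s of Na2SO4 reaches L, so L = 256.19/0.275 = 931.6 kg/s and vapour = 438.4 kg/s.
The evaporator receives (1−α)·1370 of feed at 0.813 water and removes 0.550 of that water:
0.550×0.813×(1−α)×1370 = 438.4
(1−α) = 438.4/612.6 = 0.7156;  α = 0.2844.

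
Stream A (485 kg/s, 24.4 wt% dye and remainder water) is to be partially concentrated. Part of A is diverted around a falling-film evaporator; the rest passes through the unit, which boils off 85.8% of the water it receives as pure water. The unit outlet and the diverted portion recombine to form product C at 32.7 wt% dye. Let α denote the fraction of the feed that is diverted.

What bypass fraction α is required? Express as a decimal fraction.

All 485×0.244 = 118.34 kg/s of dye reaches C, so C = 118.34/0.327 = 361.9 kg/s and vapour = 123.1 kg/s.
The evaporator receives (1−α)·485 of feed at 0.756 water and removes 0.858 of that water:
0.858×0.756×(1−α)×485 = 123.1
(1−α) = 123.1/314.59 = 0.3913;  α = 0.6087.

0.609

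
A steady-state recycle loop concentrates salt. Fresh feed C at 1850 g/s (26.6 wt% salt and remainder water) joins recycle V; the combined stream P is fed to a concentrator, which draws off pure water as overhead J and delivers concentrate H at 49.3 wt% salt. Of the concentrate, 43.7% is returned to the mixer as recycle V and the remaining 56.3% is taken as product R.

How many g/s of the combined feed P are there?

2625 g/s

Overall salt balance (none leaves overhead): salt in fresh feed = salt in product, i.e. 1850×0.266 = (1−0.437)·H·0.493.
H = 492.1/(0.493×0.563) = 1773 g/s.
Recycle V = 0.437×1773 = 774.78 g/s.
Combined feed P = 1850 + 774.78 = 2624.8 g/s.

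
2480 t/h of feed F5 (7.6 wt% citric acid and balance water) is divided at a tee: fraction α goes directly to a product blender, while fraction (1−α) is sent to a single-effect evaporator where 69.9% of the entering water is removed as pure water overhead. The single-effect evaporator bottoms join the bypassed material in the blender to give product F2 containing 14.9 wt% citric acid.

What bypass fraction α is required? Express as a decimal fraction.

0.241

All 2480×0.076 = 188.48 t/h of citric acid reaches F2, so F2 = 188.48/0.149 = 1265 t/h and vapour = 1215 t/h.
The evaporator receives (1−α)·2480 of feed at 0.924 water and removes 0.699 of that water:
0.699×0.924×(1−α)×2480 = 1215
(1−α) = 1215/1601.8 = 0.7586;  α = 0.2414.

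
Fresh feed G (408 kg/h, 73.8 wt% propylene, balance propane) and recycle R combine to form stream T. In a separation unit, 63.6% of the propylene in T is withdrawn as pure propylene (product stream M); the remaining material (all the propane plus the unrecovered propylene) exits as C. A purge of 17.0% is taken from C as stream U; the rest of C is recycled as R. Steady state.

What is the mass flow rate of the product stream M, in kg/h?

274.4 kg/h

propylene in T: m_A = 408×0.738 + (1−0.170)·(1−0.636)·m_A, so m_A = 301.1/0.6979 = 431.46 kg/h.
Product M = 0.636×431.46 = 274.41 kg/h.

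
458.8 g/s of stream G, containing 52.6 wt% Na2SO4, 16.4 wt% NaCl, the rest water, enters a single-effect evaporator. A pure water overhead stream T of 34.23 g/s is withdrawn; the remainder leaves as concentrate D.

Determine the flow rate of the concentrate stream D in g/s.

Concentrate = 458.8 − 34.23 = 424.57 g/s.

424.6 g/s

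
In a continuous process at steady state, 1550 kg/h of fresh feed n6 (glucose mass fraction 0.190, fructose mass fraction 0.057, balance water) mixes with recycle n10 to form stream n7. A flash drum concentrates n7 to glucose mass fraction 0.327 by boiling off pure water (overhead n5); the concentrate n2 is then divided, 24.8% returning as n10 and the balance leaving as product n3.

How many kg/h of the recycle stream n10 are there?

297 kg/h

Overall glucose balance (none leaves overhead): glucose in fresh feed = glucose in product, i.e. 1550×0.190 = (1−0.248)·n2·0.327.
n2 = 294.5/(0.327×0.752) = 1197.6 kg/h.
Recycle n10 = 0.248×1197.6 = 297.01 kg/h.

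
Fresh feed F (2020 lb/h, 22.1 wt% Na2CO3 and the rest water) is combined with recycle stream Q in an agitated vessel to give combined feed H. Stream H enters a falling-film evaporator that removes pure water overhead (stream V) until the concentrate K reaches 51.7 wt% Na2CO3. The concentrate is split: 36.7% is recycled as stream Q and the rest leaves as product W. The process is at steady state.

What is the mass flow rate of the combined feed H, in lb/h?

2521 lb/h

Overall Na2CO3 balance (none leaves overhead): Na2CO3 in fresh feed = Na2CO3 in product, i.e. 2020×0.221 = (1−0.367)·K·0.517.
K = 446.42/(0.517×0.633) = 1364.1 lb/h.
Recycle Q = 0.367×1364.1 = 500.63 lb/h.
Combined feed H = 2020 + 500.63 = 2520.6 lb/h.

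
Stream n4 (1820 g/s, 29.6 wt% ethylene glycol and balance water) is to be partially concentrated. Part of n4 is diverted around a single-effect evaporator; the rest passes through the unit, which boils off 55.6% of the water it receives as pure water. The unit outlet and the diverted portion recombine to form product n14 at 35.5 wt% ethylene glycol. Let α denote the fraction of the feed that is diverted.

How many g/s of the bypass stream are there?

All 1820×0.296 = 538.72 g/s of ethylene glycol reaches n14, so n14 = 538.72/0.355 = 1517.5 g/s and vapour = 302.48 g/s.
The evaporator receives (1−α)·1820 of feed at 0.704 water and removes 0.556 of that water:
0.556×0.704×(1−α)×1820 = 302.48
(1−α) = 302.48/712.39 = 0.4246;  α = 0.5754.
Bypass flow = 0.5754×1820 = 1047.2 g/s.

1047 g/s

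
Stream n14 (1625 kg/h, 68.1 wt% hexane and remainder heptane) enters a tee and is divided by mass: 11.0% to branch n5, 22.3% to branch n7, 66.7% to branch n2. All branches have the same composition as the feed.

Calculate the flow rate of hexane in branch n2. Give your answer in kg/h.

Branch n2 total = 0.667×1625 = 1083.9 kg/h.
hexane in n2 = 0.681×1083.9 = 738.12 kg/h.

738.1 kg/h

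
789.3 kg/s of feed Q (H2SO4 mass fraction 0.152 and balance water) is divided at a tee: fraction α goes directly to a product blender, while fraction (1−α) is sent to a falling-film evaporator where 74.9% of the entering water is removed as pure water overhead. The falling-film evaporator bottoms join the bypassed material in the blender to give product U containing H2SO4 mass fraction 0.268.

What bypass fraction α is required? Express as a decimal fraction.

0.319

All 789.3×0.152 = 119.97 kg/s of H2SO4 reaches U, so U = 119.97/0.268 = 447.66 kg/s and vapour = 341.64 kg/s.
The evaporator receives (1−α)·789.3 of feed at 0.848 water and removes 0.749 of that water:
0.749×0.848×(1−α)×789.3 = 341.64
(1−α) = 341.64/501.33 = 0.6815;  α = 0.3185.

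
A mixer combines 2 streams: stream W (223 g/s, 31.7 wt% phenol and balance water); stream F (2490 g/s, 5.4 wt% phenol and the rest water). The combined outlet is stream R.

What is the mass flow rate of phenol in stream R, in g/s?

phenol out = phenol in = 223×0.317 + 2490×0.054 = 205.15 g/s.

205.2 g/s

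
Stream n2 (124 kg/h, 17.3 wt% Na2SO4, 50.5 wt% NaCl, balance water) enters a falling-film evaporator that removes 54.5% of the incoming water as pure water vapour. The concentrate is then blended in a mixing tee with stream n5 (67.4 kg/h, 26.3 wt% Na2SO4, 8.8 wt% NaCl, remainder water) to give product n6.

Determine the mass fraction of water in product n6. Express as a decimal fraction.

Vapour removed = 0.545×0.322×124 = 21.761 kg/h; concentrate = 102.24 kg/h.
water reaching the mixer = 18.167 (from concentrate) + 67.4×0.649 = 61.91 kg/h.
Product flow = 102.24 + 67.4 = 169.64 kg/h; water fraction = 0.3649.

0.3649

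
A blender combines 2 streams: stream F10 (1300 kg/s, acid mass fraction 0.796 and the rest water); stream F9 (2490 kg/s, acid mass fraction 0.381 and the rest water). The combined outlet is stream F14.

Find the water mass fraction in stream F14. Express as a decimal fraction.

Total flow out = 1300 + 2490 = 3790 kg/s.
water in = 1300×0.204 + 2490×0.619 = 1806.5 kg/s.
water mass fraction in F14 = 1806.5/3790 = 0.477.

0.477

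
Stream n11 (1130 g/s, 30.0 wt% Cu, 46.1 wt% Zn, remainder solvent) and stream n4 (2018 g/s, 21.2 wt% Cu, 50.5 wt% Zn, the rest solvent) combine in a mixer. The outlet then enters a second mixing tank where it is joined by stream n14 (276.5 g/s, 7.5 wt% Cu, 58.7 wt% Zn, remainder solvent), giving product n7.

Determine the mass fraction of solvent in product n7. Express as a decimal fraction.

0.2729

Overall, product flow = 3424.5 g/s.
solvent in = 1130×0.239 + 2018×0.283 + 276.5×0.338 = 934.62 g/s.
solvent fraction in n7 = 0.2729.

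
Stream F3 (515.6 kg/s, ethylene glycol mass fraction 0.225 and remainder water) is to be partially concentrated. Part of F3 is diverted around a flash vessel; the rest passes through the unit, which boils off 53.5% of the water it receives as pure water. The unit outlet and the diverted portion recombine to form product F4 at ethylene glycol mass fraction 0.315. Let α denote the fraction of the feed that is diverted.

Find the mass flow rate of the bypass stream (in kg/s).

160.3 kg/s

All 515.6×0.225 = 116.01 kg/s of ethylene glycol reaches F4, so F4 = 116.01/0.315 = 368.29 kg/s and vapour = 147.31 kg/s.
The evaporator receives (1−α)·515.6 of feed at 0.775 water and removes 0.535 of that water:
0.535×0.775×(1−α)×515.6 = 147.31
(1−α) = 147.31/213.78 = 0.6891;  α = 0.3109.
Bypass flow = 0.3109×515.6 = 160.3 kg/s.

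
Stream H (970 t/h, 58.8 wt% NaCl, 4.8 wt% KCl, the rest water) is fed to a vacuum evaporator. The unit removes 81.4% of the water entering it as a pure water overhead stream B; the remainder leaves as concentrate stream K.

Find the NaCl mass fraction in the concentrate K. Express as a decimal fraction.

NaCl is not removed: 970×0.588 = 570.36 t/h of NaCl enters K.
water entering = 970×0.364 = 353.08 t/h; overhead removed = 0.814×353.08 = 287.41 t/h.
Concentrate = 970 − 287.41 = 682.59 t/h.
Mass fraction = 570.36/682.59 = 0.8356.

0.8356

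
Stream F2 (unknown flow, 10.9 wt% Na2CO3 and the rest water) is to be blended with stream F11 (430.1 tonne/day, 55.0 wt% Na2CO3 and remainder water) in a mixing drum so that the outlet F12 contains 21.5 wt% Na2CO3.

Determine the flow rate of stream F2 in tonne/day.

Let F2 be the unknown flow. Total out = 430.1 + F2.
Na2CO3 balance: 236.56 + 0.109·F2 = 0.215·(430.1 + F2)
(0.109 − 0.215)·F2 = 0.215×430.1 − 236.56 = -144.08
F2 = -144.08 / -0.106 = 1359.3 tonne/day

1359 tonne/day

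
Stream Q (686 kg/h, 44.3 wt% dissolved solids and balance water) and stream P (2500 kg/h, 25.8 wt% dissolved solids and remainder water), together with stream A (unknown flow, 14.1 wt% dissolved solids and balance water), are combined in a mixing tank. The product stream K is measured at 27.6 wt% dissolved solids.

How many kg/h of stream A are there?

Let A be the unknown flow. Total out = 3186 + A.
dissolved solids balance: 948.9 + 0.141·A = 0.276·(3186 + A)
(0.141 − 0.276)·A = 0.276×3186 − 948.9 = -69.562
A = -69.562 / -0.135 = 515.27 kg/h

515.3 kg/h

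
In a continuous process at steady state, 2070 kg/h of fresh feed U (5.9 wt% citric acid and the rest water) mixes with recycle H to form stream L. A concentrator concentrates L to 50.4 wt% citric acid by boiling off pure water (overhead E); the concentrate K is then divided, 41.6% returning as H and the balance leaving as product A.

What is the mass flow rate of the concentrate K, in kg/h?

Overall citric acid balance (none leaves overhead): citric acid in fresh feed = citric acid in product, i.e. 2070×0.059 = (1−0.416)·K·0.504.
K = 122.13/(0.504×0.584) = 414.93 kg/h.

414.9 kg/h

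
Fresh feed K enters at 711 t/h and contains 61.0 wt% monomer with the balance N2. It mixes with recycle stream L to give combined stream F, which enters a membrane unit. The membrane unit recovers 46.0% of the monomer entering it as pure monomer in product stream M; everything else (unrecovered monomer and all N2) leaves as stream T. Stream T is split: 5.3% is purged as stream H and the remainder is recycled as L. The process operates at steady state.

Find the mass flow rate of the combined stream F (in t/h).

6120 t/h

N2 enters only via K and leaves only via the purge: 711×0.390 = 0.053×(N2 in T), and the membrane unit passes all N2, so N2 in F = N2 in T = 5231.9 t/h.
monomer in F: m_A = 711×0.610 + (1−0.053)·(1−0.460)·m_A, so m_A = 433.71/0.4886 = 887.62 t/h.
F = 887.62 + 5231.9 = 6119.5 t/h.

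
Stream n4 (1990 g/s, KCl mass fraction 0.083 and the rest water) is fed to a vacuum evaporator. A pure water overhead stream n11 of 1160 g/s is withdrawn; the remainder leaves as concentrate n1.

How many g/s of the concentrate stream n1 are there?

830 g/s

Concentrate = 1990 − 1160 = 830 g/s.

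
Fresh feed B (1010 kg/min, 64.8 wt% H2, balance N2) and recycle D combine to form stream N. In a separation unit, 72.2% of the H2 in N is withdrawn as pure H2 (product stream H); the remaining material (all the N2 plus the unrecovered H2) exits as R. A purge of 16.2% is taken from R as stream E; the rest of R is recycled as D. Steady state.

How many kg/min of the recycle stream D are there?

2038 kg/min

N2 enters only via B and leaves only via the purge: 1010×0.352 = 0.162×(N2 in R), and the separation unit passes all N2, so N2 in N = N2 in R = 2194.6 kg/min.
H2 in N: m_A = 1010×0.648 + (1−0.162)·(1−0.722)·m_A, so m_A = 654.48/0.7670 = 853.26 kg/min.
R = (1−0.722)×853.26 + 2194.6 = 2431.8 kg/min.
Recycle D = (1−0.162)×2431.8 = 2037.8 kg/min.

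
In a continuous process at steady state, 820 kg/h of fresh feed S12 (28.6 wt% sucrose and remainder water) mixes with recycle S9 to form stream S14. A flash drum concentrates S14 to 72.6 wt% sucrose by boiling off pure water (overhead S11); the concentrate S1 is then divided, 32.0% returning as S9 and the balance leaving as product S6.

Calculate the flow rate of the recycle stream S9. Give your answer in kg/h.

152 kg/h

Overall sucrose balance (none leaves overhead): sucrose in fresh feed = sucrose in product, i.e. 820×0.286 = (1−0.320)·S1·0.726.
S1 = 234.52/(0.726×0.680) = 475.04 kg/h.
Recycle S9 = 0.320×475.04 = 152.01 kg/h.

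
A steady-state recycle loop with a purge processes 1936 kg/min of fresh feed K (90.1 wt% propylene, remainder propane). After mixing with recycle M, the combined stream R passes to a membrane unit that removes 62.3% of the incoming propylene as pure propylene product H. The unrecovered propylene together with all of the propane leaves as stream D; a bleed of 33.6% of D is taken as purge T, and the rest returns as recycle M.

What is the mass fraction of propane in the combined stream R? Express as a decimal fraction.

0.1969

propane enters only via K and leaves only via the purge: 1936×0.099 = 0.336×(propane in D), and the membrane unit passes all propane, so propane in R = propane in D = 570.43 kg/min.
propylene in R: m_A = 1936×0.901 + (1−0.336)·(1−0.623)·m_A, so m_A = 1744.3/0.7497 = 2326.8 kg/min.
R = 2326.8 + 570.43 = 2897.2 kg/min.
propane fraction in R = 570.43/2897.2 = 0.1969.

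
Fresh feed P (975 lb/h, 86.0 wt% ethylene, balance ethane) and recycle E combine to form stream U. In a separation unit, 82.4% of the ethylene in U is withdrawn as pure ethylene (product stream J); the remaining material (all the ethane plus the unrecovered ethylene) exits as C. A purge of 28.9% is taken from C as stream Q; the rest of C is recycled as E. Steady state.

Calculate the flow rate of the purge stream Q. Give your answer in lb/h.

ethane enters only via P and leaves only via the purge: 975×0.140 = 0.289×(ethane in C), and the separation unit passes all ethane, so ethane in U = ethane in C = 472.32 lb/h.
ethylene in U: m_A = 975×0.860 + (1−0.289)·(1−0.824)·m_A, so m_A = 838.5/0.8749 = 958.43 lb/h.
C = (1−0.824)×958.43 + 472.32 = 641 lb/h.
Purge Q = 0.289×641 = 185.25 lb/h.

185.2 lb/h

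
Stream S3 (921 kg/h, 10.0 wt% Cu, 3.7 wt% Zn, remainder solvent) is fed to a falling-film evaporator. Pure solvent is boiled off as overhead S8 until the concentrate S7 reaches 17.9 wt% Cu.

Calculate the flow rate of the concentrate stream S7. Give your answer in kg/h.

Cu is conserved: 921×0.100 = 92.1 kg/h all reports to the concentrate.
Concentrate = 92.1/(target fraction) = 514.53 kg/h.

514.5 kg/h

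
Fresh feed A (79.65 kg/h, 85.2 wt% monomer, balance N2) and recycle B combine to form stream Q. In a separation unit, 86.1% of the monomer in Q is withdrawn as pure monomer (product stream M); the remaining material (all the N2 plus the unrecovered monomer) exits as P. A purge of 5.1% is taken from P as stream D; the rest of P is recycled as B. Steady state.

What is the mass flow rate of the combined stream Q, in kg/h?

N2 enters only via A and leaves only via the purge: 79.65×0.148 = 0.051×(N2 in P), and the separation unit passes all N2, so N2 in Q = N2 in P = 231.14 kg/h.
monomer in Q: m_A = 79.65×0.852 + (1−0.051)·(1−0.861)·m_A, so m_A = 67.862/0.8681 = 78.174 kg/h.
Q = 78.174 + 231.14 = 309.31 kg/h.

309.3 kg/h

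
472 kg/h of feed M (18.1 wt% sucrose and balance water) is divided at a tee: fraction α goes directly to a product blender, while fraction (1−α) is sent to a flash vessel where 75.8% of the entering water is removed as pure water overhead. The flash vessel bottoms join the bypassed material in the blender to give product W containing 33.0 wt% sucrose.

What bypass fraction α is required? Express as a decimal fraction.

0.273

All 472×0.181 = 85.432 kg/h of sucrose reaches W, so W = 85.432/0.330 = 258.88 kg/h and vapour = 213.12 kg/h.
The evaporator receives (1−α)·472 of feed at 0.819 water and removes 0.758 of that water:
0.758×0.819×(1−α)×472 = 213.12
(1−α) = 213.12/293.02 = 0.7273;  α = 0.2727.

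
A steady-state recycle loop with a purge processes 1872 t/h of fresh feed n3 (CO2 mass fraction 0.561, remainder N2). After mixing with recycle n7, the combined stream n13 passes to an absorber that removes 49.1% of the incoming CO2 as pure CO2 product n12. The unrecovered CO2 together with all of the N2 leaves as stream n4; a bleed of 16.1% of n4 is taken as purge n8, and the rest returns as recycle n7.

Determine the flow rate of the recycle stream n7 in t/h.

5065 t/h

N2 enters only via n3 and leaves only via the purge: 1872×0.439 = 0.161×(N2 in n4), and the absorber passes all N2, so N2 in n13 = N2 in n4 = 5104.4 t/h.
CO2 in n13: m_A = 1872×0.561 + (1−0.161)·(1−0.491)·m_A, so m_A = 1050.2/0.5729 = 1833 t/h.
n4 = (1−0.491)×1833 + 5104.4 = 6037.4 t/h.
Recycle n7 = (1−0.161)×6037.4 = 5065.4 t/h.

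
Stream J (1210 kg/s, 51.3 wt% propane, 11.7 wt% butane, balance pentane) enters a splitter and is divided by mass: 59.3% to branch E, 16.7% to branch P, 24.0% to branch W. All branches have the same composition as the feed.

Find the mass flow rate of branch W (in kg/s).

290.4 kg/s

Branch W flow = 0.240×1210 = 290.4 kg/s.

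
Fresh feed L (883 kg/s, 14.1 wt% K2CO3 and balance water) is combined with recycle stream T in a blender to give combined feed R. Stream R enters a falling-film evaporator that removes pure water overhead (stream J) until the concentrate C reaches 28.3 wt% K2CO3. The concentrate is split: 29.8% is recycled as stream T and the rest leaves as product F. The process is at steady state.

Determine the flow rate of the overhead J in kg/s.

443.1 kg/s

Overall K2CO3 balance (none leaves overhead): K2CO3 in fresh feed = K2CO3 in product, i.e. 883×0.141 = (1−0.298)·C·0.283.
C = 124.5/(0.283×0.702) = 626.7 kg/s.
Recycle T = 0.298×626.7 = 186.76 kg/s.
Combined feed R = 883 + 186.76 = 1069.8 kg/s.
Overhead J = R − C = 1069.8 − 626.7 = 443.06 kg/s.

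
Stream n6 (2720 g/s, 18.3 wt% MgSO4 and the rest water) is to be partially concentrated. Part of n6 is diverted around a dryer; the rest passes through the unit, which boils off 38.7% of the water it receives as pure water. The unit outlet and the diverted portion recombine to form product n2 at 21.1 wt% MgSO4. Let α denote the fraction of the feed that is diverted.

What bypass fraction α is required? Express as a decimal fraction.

0.580

All 2720×0.183 = 497.76 g/s of MgSO4 reaches n2, so n2 = 497.76/0.211 = 2359.1 g/s and vapour = 360.95 g/s.
The evaporator receives (1−α)·2720 of feed at 0.817 water and removes 0.387 of that water:
0.387×0.817×(1−α)×2720 = 360.95
(1−α) = 360.95/860.01 = 0.4197;  α = 0.5803.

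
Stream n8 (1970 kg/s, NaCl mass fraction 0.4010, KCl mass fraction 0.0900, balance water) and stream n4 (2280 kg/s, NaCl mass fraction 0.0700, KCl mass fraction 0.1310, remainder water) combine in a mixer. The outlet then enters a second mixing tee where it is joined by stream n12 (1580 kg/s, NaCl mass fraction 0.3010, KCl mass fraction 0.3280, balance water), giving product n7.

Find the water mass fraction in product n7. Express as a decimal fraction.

Overall, product flow = 5830 kg/s.
water in = 1970×0.509 + 2280×0.799 + 1580×0.371 = 3410.6 kg/s.
water fraction in n7 = 0.5850.

0.5850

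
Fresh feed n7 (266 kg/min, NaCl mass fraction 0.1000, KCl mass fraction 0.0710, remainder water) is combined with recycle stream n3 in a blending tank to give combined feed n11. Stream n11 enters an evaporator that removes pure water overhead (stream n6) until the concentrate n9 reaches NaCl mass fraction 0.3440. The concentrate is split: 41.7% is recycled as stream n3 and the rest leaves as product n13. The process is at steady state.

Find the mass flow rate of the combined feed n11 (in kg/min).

321.3 kg/min

Overall NaCl balance (none leaves overhead): NaCl in fresh feed = NaCl in product, i.e. 266×0.100 = (1−0.417)·n9·0.344.
n9 = 26.6/(0.344×0.583) = 132.63 kg/min.
Recycle n3 = 0.417×132.63 = 55.308 kg/min.
Combined feed n11 = 266 + 55.308 = 321.31 kg/min.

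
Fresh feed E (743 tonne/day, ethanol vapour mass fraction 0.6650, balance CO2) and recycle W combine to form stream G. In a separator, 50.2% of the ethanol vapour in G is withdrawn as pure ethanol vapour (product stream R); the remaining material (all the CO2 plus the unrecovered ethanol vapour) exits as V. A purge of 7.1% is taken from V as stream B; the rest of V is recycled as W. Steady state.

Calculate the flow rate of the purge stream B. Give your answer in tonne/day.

281.4 tonne/day

CO2 enters only via E and leaves only via the purge: 743×0.335 = 0.071×(CO2 in V), and the separator passes all CO2, so CO2 in G = CO2 in V = 3505.7 tonne/day.
ethanol vapour in G: m_A = 743×0.665 + (1−0.071)·(1−0.502)·m_A, so m_A = 494.1/0.5374 = 919.49 tonne/day.
V = (1−0.502)×919.49 + 3505.7 = 3963.6 tonne/day.
Purge B = 0.071×3963.6 = 281.42 tonne/day.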